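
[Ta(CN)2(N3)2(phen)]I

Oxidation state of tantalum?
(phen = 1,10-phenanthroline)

1 iodide outside the brackets (-1 each) → the complex ion is 1+.
Ligand charges: 2×CN = -2; 1×phen neutral; 2×N3 = -2; sum -4.
Ta + (-4) = 1+ ⇒ Ta is +5.

+5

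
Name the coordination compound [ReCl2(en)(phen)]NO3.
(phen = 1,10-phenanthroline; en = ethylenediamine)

The 1 nitrate counter-ion carries a total charge of -1, so each complex ion is 1+.
Ligand charges: 2×chloro (-1 each), 1×1,10-phenanthroline (neutral), 1×ethylenediamine (neutral); total -2. So Re + (-2) = 1+, giving Re = +3.
Ligands are named alphabetically: chloro before ethylenediamine before phenanthroline.

dichloro(ethylenediamine)(1,10-phenanthroline)rhenium(III) nitrate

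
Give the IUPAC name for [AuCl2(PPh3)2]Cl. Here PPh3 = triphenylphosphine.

dichlorobis(triphenylphosphine)gold(III) chloride

The 1 chloride counter-ion carries a total charge of -1, so each complex ion is 1+.
Ligand charges: 2×chloro (-1 each), 2×triphenylphosphine (neutral); total -2. So Au + (-2) = 1+, giving Au = +3.
Ligands are named alphabetically: chloro before triphenylphosphine.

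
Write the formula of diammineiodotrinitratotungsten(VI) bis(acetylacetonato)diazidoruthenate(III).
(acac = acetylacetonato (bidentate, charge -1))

Cation [W…]: ligand charges -4, W(VI) ⇒ ion charge 2+.
Anion [Ru…]: ligand charges -4, Ru(III) ⇒ ion charge 1−.
One 2+ cation requires 2 of the 1− anion.

[WI(NH3)2(NO3)3][Ru(acac)2(N3)2]2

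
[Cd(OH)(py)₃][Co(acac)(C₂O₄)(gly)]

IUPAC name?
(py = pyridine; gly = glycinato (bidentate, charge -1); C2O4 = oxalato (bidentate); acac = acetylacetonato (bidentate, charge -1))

Cadmium is always +2 in its complexes; the cation's ligand charges sum to -1, so the complex cation is 1+.
A 1:1 salt means the anion carries the equal and opposite charge, 1−.
Anion: ligand charges sum to -4; for the ion to be 1−, Co = +3.

hydroxotris(pyridine)cadmium(II) (acetylacetonato)(glycinato)oxalatocobaltate(III)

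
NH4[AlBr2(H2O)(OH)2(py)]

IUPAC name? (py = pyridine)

ammonium aquadibromodihydroxo(pyridine)aluminate(III)

The 1 ammonium counter-ion carries a total charge of +1, so each complex ion is 1−.
Ligand charges: 1×aqua (neutral), 2×bromo (-1 each), 2×hydroxo (-1 each), 1×pyridine (neutral); total -4. So Al + (-4) = 1−, giving Al = +3.
The complex ion is anionic, so aluminium takes the -ate form aluminate(III).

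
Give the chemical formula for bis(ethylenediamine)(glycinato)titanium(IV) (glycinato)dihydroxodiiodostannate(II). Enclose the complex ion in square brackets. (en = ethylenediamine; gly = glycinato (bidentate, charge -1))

Cation [Ti…]: ligand charges -1, Ti(IV) ⇒ ion charge 3+.
Anion [Sn…]: ligand charges -5, Sn(II) ⇒ ion charge 3−.

[Ti(en)2(gly)][Sn(gly)I2(OH)2]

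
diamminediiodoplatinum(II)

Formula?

[PtI2(NH3)2]

Ligands: 2 iodo (I, -1), 2 ammine (NH3, neutral). Ligand charge sum = -2.
With Pt in oxidation state +2, the complex ion is [Pt...].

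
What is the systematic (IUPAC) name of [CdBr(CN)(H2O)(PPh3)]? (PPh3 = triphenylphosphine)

There is no counter-ion, so the complex is neutral overall.
Ligand charges: 1×aqua (neutral), 1×cyano (-1 each), 1×bromo (-1 each), 1×triphenylphosphine (neutral); total -2. So Cd + (-2) = 0, giving Cd = +2.
Ligands are named alphabetically: aqua before bromo before cyano before triphenylphosphine.

aquabromocyano(triphenylphosphine)cadmium(II)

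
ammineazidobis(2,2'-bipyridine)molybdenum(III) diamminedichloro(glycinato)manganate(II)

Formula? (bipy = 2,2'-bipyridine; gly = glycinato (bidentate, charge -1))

[Mo(bipy)2(N3)(NH3)][MnCl2(gly)(NH3)2]2

Cation [Mo…]: ligand charges -1, Mo(III) ⇒ ion charge 2+.
Anion [Mn…]: ligand charges -3, Mn(II) ⇒ ion charge 1−.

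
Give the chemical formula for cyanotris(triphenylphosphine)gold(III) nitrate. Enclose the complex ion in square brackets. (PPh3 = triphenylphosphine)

[Au(CN)(PPh3)3](NO3)2

Ligands: 3 triphenylphosphine (PPh3, neutral), 1 cyano (CN, -1). Ligand charge sum = -1.
Charge balance with nitrate (-1) requires 1 complex ion per 2 nitrate.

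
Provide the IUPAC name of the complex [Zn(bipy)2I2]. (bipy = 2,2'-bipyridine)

There is no counter-ion, so the complex is neutral overall.
Ligand charges: 2×iodo (-1 each), 2×2,2'-bipyridine (neutral); total -2. So Zn + (-2) = 0, giving Zn = +2.
Ligands are named alphabetically: bipyridine before iodo.

bis(2,2'-bipyridine)diiodozinc(II)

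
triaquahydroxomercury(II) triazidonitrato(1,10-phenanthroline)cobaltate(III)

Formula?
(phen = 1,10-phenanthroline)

[Hg(H2O)3(OH)][Co(N3)3(NO3)(phen)]

Cation [Hg…]: ligand charges -1, Hg(II) ⇒ ion charge 1+.
Anion [Co…]: ligand charges -4, Co(III) ⇒ ion charge 1−.
One 1+ cation balances one 1− anion.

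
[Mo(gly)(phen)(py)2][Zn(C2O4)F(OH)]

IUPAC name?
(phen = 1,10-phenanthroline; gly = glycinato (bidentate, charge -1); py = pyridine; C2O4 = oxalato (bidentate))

(glycinato)(1,10-phenanthroline)bis(pyridine)molybdenum(III) fluorohydroxooxalatozincate(II)

Both ions are complex: the cation is named first with the plain metal name, the anion second with the -ate form; each ion's ligands are alphabetised independently.
Zinc is always +2 in its complexes; the anion's ligand charges sum to -4, so the complex anion is 2−.
A 1:1 salt means the cation carries the equal and opposite charge, 2+.
Cation: ligand charges sum to -1; for the ion to be 2+, Mo = +3.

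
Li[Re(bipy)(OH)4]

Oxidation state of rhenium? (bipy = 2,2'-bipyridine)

1 lithium outside the brackets (+1 each) → the complex ion is 1−.
Ligand charges: 4×OH = -4; 1×bipy neutral; sum -4.
Re + (-4) = 1− ⇒ Re is +3.

+3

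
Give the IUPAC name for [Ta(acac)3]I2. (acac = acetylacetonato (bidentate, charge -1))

The 2 iodide counter-ions carry a total charge of -2, so each complex ion is 2+.
Ligand charges: 3×acetylacetonato (-1 each); total -3. So Ta + (-3) = 2+, giving Ta = +5.

tris(acetylacetonato)tantalum(V) iodide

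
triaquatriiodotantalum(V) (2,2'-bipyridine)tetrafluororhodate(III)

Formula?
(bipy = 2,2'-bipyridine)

[Ta(H2O)3I3][Rh(bipy)F4]2

Cation [Ta…]: ligand charges -3, Ta(V) ⇒ ion charge 2+.
Anion [Rh…]: ligand charges -4, Rh(III) ⇒ ion charge 1−.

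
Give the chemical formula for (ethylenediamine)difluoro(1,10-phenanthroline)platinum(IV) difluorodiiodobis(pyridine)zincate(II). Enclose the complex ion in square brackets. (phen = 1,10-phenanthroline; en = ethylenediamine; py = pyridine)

Cation [Pt…]: ligand charges -2, Pt(IV) ⇒ ion charge 2+.
Anion [Zn…]: ligand charges -4, Zn(II) ⇒ ion charge 2−.
One 2+ cation balances one 2− anion.

[Pt(en)F2(phen)][ZnF2I2(py)2]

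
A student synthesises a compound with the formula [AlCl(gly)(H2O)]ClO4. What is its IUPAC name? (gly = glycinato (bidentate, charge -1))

The 1 perchlorate counter-ion carries a total charge of -1, so each complex ion is 1+.
Ligand charges: 1×aqua (neutral), 1×chloro (-1 each), 1×glycinato (-1 each); total -2. So Al + (-2) = 1+, giving Al = +3.
Ligands are named alphabetically: aqua before chloro before glycinato.

aquachloro(glycinato)aluminium(III) perchlorate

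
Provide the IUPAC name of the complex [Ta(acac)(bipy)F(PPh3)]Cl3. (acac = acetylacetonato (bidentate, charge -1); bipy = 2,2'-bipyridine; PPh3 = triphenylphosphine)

(acetylacetonato)(2,2'-bipyridine)fluoro(triphenylphosphine)tantalum(V) chloride

The 3 chloride counter-ions carry a total charge of -3, so each complex ion is 3+.
Ligand charges: 1×acetylacetonato (-1 each), 1×2,2'-bipyridine (neutral), 1×triphenylphosphine (neutral), 1×fluoro (-1 each); total -2. So Ta + (-2) = 3+, giving Ta = +5.
Ligands are named alphabetically: acetylacetonato before bipyridine before fluoro before triphenylphosphine.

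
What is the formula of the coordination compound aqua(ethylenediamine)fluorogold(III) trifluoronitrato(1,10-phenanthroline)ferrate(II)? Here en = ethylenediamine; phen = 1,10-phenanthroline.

Cation [Au…]: ligand charges -1, Au(III) ⇒ ion charge 2+.
Anion [Fe…]: ligand charges -4, Fe(II) ⇒ ion charge 2−.

[Au(en)F(H2O)][FeF3(NO3)(phen)]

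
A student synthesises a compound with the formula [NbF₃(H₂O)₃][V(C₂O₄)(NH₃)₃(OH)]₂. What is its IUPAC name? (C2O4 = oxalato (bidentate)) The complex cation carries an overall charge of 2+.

The complex cation is given as 2+; its ligand charges sum to -3, so Nb = +5.
With 2 anions per cation, each anion must be 2/2 = 1−.
Anion: ligand charges sum to -3; for the ion to be 1−, V = +2.

triaquatrifluoroniobium(V) triamminehydroxooxalatovanadate(II)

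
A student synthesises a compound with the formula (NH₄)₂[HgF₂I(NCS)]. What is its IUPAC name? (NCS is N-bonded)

The 2 ammonium counter-ions carry a total charge of +2, so each complex ion is 2−.
Ligand charges: 1×iodo (-1 each), 2×fluoro (-1 each), 1×isothiocyanato (-1 each); total -4. So Hg + (-4) = 2−, giving Hg = +2.
Ligands are named alphabetically: fluoro before iodo before isothiocyanato.
The complex ion is anionic, so mercury takes the -ate form mercurate(II).

ammonium difluoroiodoisothiocyanatomercurate(II)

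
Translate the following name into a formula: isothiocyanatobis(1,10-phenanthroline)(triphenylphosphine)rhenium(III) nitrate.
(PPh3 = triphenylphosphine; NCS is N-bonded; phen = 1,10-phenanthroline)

Ligands: 1 triphenylphosphine (PPh3, neutral), 1 isothiocyanato (NCS, -1), 2 1,10-phenanthroline (phen, neutral). Ligand charge sum = -1.
With Re in oxidation state +3, the complex ion is [Re...]^2+.
Charge balance with nitrate (-1) requires 1 complex ion per 2 nitrate.

[Re(NCS)(phen)2(PPh3)](NO3)2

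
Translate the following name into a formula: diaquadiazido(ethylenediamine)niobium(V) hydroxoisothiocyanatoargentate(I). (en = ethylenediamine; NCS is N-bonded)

[Nb(en)(H2O)2(N3)2][Ag(NCS)(OH)]3

Cation [Nb…]: ligand charges -2, Nb(V) ⇒ ion charge 3+.
Anion [Ag…]: ligand charges -2, Ag(I) ⇒ ion charge 1−.
One 3+ cation requires 3 of the 1− anion.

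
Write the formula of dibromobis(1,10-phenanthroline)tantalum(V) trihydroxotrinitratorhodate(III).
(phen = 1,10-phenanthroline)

[TaBr2(phen)2][Rh(NO3)3(OH)3]

Cation [Ta…]: ligand charges -2, Ta(V) ⇒ ion charge 3+.
Anion [Rh…]: ligand charges -6, Rh(III) ⇒ ion charge 3−.
One 3+ cation balances one 3− anion.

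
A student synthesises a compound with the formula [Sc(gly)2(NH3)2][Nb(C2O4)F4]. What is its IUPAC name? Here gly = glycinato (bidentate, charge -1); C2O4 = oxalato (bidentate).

diamminebis(glycinato)scandium(III) tetrafluorooxalatoniobate(V)

Both ions are complex: the cation is named first with the plain metal name, the anion second with the -ate form; each ion's ligands are alphabetised independently.
Scandium is always +3 in its complexes; the cation's ligand charges sum to -2, so the complex cation is 1+.
A 1:1 salt means the anion carries the equal and opposite charge, 1−.
Anion: ligand charges sum to -6; for the ion to be 1−, Nb = +5.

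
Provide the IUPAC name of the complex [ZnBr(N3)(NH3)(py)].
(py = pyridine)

ammineazidobromo(pyridine)zinc(II)

There is no counter-ion, so the complex is neutral overall.
Ligand charges: 1×ammine (neutral), 1×pyridine (neutral), 1×azido (-1 each), 1×bromo (-1 each); total -2. So Zn + (-2) = 0, giving Zn = +2.
Ligands are named alphabetically: ammine before azido before bromo before pyridine.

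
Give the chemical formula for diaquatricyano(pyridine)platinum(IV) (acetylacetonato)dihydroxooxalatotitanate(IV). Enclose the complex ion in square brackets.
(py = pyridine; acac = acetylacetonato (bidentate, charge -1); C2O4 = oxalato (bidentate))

Cation [Pt…]: ligand charges -3, Pt(IV) ⇒ ion charge 1+.
Anion [Ti…]: ligand charges -5, Ti(IV) ⇒ ion charge 1−.
One 1+ cation balances one 1− anion.

[Pt(CN)3(H2O)2(py)][Ti(acac)(C2O4)(OH)2]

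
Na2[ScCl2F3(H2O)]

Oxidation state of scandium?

2 sodium outside the brackets (+1 each) → the complex ion is 2−.
Ligand charges: 1×H2O neutral; 2×Cl = -2; 3×F = -3; sum -5.
Sc + (-5) = 2− ⇒ Sc is +3.

+3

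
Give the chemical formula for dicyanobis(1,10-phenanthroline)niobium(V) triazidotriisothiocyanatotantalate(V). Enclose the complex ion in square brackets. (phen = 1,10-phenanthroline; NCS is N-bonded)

Cation [Nb…]: ligand charges -2, Nb(V) ⇒ ion charge 3+.
Anion [Ta…]: ligand charges -6, Ta(V) ⇒ ion charge 1−.

[Nb(CN)2(phen)2][Ta(N3)3(NCS)3]3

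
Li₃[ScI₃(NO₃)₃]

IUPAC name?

lithium triiodotrinitratoscandate(III)

The 3 lithium counter-ions carry a total charge of +3, so each complex ion is 3−.
Ligand charges: 3×nitrato (-1 each), 3×iodo (-1 each); total -6. So Sc + (-6) = 3−, giving Sc = +3.
Ligands are named alphabetically: iodo before nitrato.
The complex ion is anionic, so scandium takes the -ate form scandate(III).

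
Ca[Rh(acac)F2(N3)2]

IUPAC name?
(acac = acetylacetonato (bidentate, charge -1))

calcium (acetylacetonato)diazidodifluororhodate(III)

The 1 calcium counter-ion carries a total charge of +2, so each complex ion is 2−.
Ligand charges: 1×acetylacetonato (-1 each), 2×fluoro (-1 each), 2×azido (-1 each); total -5. So Rh + (-5) = 2−, giving Rh = +3.
Ligands are named alphabetically: acetylacetonato before azido before fluoro.
The complex ion is anionic, so rhodium takes the -ate form rhodate(III).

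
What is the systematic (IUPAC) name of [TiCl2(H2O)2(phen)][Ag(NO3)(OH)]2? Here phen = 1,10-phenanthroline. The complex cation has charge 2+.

Both ions are complex: the cation is named first with the plain metal name, the anion second with the -ate form; each ion's ligands are alphabetised independently.
The complex cation is given as 2+; its ligand charges sum to -2, so Ti = +4.
With 2 anions per cation, each anion must be 2/2 = 1−.
Anion: ligand charges sum to -2; for the ion to be 1−, Ag = +1.

diaquadichloro(1,10-phenanthroline)titanium(IV) hydroxonitratoargentate(I)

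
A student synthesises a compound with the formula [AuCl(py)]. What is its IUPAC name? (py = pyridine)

chloro(pyridine)gold(I)

There is no counter-ion, so the complex is neutral overall.
Ligand charges: 1×pyridine (neutral), 1×chloro (-1 each); total -1. So Au + (-1) = 0, giving Au = +1.
Ligands are named alphabetically: chloro before pyridine.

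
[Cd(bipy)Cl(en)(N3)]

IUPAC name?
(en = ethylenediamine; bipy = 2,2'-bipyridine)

There is no counter-ion, so the complex is neutral overall.
Ligand charges: 1×chloro (-1 each), 1×azido (-1 each), 1×ethylenediamine (neutral), 1×2,2'-bipyridine (neutral); total -2. So Cd + (-2) = 0, giving Cd = +2.
Ligands are named alphabetically: azido before bipyridine before chloro before ethylenediamine.

azido(2,2'-bipyridine)chloro(ethylenediamine)cadmium(II)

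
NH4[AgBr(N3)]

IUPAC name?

The 1 ammonium counter-ion carries a total charge of +1, so each complex ion is 1−.
Ligand charges: 1×bromo (-1 each), 1×azido (-1 each); total -2. So Ag + (-2) = 1−, giving Ag = +1.
The complex ion is anionic, so silver takes the -ate form argentate(I).

ammonium azidobromoargentate(I)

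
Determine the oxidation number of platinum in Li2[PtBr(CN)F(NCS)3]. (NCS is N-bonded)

2 lithium outside the brackets (+1 each) → the complex ion is 2−.
Ligand charges: 1×F = -1; 1×Br = -1; 3×NCS = -3; 1×CN = -1; sum -6.
Pt + (-6) = 2− ⇒ Pt is +4.

+4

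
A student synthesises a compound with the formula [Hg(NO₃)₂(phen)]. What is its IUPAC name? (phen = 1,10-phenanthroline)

There is no counter-ion, so the complex is neutral overall.
Ligand charges: 2×nitrato (-1 each), 1×1,10-phenanthroline (neutral); total -2. So Hg + (-2) = 0, giving Hg = +2.
Ligands are named alphabetically: nitrato before phenanthroline.

dinitrato(1,10-phenanthroline)mercury(II)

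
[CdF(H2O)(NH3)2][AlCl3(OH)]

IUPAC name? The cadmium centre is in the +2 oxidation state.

Cd is given as +2; the cation's ligand charges sum to -1, so the complex cation is 1+.
A 1:1 salt means the anion carries the equal and opposite charge, 1−.
Anion: ligand charges sum to -4; for the ion to be 1−, Al = +3.

diammineaquafluorocadmium(II) trichlorohydroxoaluminate(III)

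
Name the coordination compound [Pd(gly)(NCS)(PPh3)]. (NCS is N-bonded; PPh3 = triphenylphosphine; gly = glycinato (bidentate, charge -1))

(glycinato)isothiocyanato(triphenylphosphine)palladium(II)

There is no counter-ion, so the complex is neutral overall.
Ligand charges: 1×isothiocyanato (-1 each), 1×triphenylphosphine (neutral), 1×glycinato (-1 each); total -2. So Pd + (-2) = 0, giving Pd = +2.
Ligands are named alphabetically: glycinato before isothiocyanato before triphenylphosphine.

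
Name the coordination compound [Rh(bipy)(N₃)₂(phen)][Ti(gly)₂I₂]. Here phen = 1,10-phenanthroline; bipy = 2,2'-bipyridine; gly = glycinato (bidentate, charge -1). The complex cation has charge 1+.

diazido(2,2'-bipyridine)(1,10-phenanthroline)rhodium(III) bis(glycinato)diiodotitanate(III)

Both ions are complex: the cation is named first with the plain metal name, the anion second with the -ate form; each ion's ligands are alphabetised independently.
The complex cation is given as 1+; its ligand charges sum to -2, so Rh = +3.
A 1:1 salt means the anion carries the equal and opposite charge, 1−.
Anion: ligand charges sum to -4; for the ion to be 1−, Ti = +3.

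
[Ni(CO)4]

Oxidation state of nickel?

No counter-ion: the bracketed complex is neutral.
Ligand charges: 4×CO neutral; sum 0.
Ni + (0) = 0 ⇒ Ni is 0.

0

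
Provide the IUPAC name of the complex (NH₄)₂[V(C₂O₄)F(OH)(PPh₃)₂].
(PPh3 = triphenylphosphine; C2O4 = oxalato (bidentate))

ammonium fluorohydroxooxalatobis(triphenylphosphine)vanadate(II)

The 2 ammonium counter-ions carry a total charge of +2, so each complex ion is 2−.
Ligand charges: 2×triphenylphosphine (neutral), 1×fluoro (-1 each), 1×hydroxo (-1 each), 1×oxalato (-2 each); total -4. So V + (-4) = 2−, giving V = +2.
The complex ion is anionic, so vanadium takes the -ate form vanadate(II).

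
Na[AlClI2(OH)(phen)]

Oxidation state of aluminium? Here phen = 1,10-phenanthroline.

1 sodium outside the brackets (+1 each) → the complex ion is 1−.
Ligand charges: 1×Cl = -1; 2×I = -2; 1×phen neutral; 1×OH = -1; sum -4.
Al + (-4) = 1− ⇒ Al is +3.

+3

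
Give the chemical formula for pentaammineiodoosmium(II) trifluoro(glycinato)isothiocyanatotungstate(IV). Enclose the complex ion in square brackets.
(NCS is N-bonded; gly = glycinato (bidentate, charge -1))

Cation [Os…]: ligand charges -1, Os(II) ⇒ ion charge 1+.
Anion [W…]: ligand charges -5, W(IV) ⇒ ion charge 1−.
One 1+ cation balances one 1− anion.

[OsI(NH3)5][WF3(gly)(NCS)]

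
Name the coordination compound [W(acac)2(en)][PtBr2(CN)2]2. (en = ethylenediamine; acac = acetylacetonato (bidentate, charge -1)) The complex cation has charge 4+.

bis(acetylacetonato)(ethylenediamine)tungsten(VI) dibromodicyanoplatinate(II)

Both ions are complex: the cation is named first with the plain metal name, the anion second with the -ate form; each ion's ligands are alphabetised independently.
The complex cation is given as 4+; its ligand charges sum to -2, so W = +6.
With 2 anions per cation, each anion must be 4/2 = 2−.
Anion: ligand charges sum to -4; for the ion to be 2−, Pt = +2.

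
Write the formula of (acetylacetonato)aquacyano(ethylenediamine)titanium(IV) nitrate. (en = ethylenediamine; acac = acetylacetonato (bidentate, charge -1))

[Ti(acac)(CN)(en)(H2O)](NO3)2

Ligands: 1 ethylenediamine (en, neutral), 1 aqua (H2O, neutral), 1 acetylacetonato (acac, -1), 1 cyano (CN, -1). Ligand charge sum = -2.
With Ti in oxidation state +4, the complex ion is [Ti...]^2+.
Charge balance with nitrate (-1) requires 1 complex ion per 2 nitrate.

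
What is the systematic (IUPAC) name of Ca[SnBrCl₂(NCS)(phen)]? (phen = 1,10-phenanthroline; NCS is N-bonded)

calcium bromodichloroisothiocyanato(1,10-phenanthroline)stannate(II)

The 1 calcium counter-ion carries a total charge of +2, so each complex ion is 2−.
Ligand charges: 2×chloro (-1 each), 1×1,10-phenanthroline (neutral), 1×isothiocyanato (-1 each), 1×bromo (-1 each); total -4. So Sn + (-4) = 2−, giving Sn = +2.
Ligands are named alphabetically: bromo before chloro before isothiocyanato before phenanthroline.
The complex ion is anionic, so tin takes the -ate form stannate(II).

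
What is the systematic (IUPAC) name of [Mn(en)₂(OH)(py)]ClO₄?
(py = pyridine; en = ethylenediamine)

bis(ethylenediamine)hydroxo(pyridine)manganese(II) perchlorate

The 1 perchlorate counter-ion carries a total charge of -1, so each complex ion is 1+.
Ligand charges: 1×hydroxo (-1 each), 1×pyridine (neutral), 2×ethylenediamine (neutral); total -1. So Mn + (-1) = 1+, giving Mn = +2.
Ligands are named alphabetically: ethylenediamine before hydroxo before pyridine.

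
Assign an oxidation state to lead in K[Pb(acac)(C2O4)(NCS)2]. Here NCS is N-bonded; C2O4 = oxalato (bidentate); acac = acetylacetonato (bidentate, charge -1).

1 potassium outside the brackets (+1 each) → the complex ion is 1−.
Ligand charges: 2×NCS = -2; 1×C2O4 = -2; 1×acac = -1; sum -5.
Pb + (-5) = 1− ⇒ Pb is +4.

+4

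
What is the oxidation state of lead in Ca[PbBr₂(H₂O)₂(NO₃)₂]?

1 calcium outside the brackets (+2 each) → the complex ion is 2−.
Ligand charges: 2×H2O neutral; 2×NO3 = -2; 2×Br = -2; sum -4.
Pb + (-4) = 2− ⇒ Pb is +2.

+2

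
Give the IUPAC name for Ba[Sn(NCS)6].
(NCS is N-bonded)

The 1 barium counter-ion carries a total charge of +2, so each complex ion is 2−.
Ligand charges: 6×isothiocyanato (-1 each); total -6. So Sn + (-6) = 2−, giving Sn = +4.
The complex ion is anionic, so tin takes the -ate form stannate(IV).

barium hexaisothiocyanatostannate(IV)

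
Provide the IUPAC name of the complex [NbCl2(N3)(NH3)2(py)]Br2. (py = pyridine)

The 2 bromide counter-ions carry a total charge of -2, so each complex ion is 2+.
Ligand charges: 2×ammine (neutral), 2×chloro (-1 each), 1×azido (-1 each), 1×pyridine (neutral); total -3. So Nb + (-3) = 2+, giving Nb = +5.
Ligands are named alphabetically: ammine before azido before chloro before pyridine.

diammineazidodichloro(pyridine)niobium(V) bromide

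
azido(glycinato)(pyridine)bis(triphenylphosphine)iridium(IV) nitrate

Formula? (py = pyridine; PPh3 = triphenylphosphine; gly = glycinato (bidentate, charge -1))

Ligands: 1 pyridine (py, neutral), 2 triphenylphosphine (PPh3, neutral), 1 glycinato (gly, -1), 1 azido (N3, -1). Ligand charge sum = -2.
With Ir in oxidation state +4, the complex ion is [Ir...]^2+.
Charge balance with nitrate (-1) requires 1 complex ion per 2 nitrate.

[Ir(gly)(N3)(PPh3)2(py)](NO3)2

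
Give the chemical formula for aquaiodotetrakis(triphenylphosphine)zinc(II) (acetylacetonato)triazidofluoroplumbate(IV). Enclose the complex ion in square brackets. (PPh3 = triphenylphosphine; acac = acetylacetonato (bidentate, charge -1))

[Zn(H2O)I(PPh3)4][Pb(acac)F(N3)3]

Cation [Zn…]: ligand charges -1, Zn(II) ⇒ ion charge 1+.
Anion [Pb…]: ligand charges -5, Pb(IV) ⇒ ion charge 1−.
One 1+ cation balances one 1− anion.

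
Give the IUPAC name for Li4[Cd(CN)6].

The 4 lithium counter-ions carry a total charge of +4, so each complex ion is 4−.
Ligand charges: 6×cyano (-1 each); total -6. So Cd + (-6) = 4−, giving Cd = +2.
The complex ion is anionic, so cadmium takes the -ate form cadmate(II).

lithium hexacyanocadmate(II)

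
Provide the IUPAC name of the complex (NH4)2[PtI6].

ammonium hexaiodoplatinate(IV)

The 2 ammonium counter-ions carry a total charge of +2, so each complex ion is 2−.
Ligand charges: 6×iodo (-1 each); total -6. So Pt + (-6) = 2−, giving Pt = +4.
The complex ion is anionic, so platinum takes the -ate form platinate(IV).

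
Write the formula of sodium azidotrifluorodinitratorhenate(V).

Ligands: 2 nitrato (NO3, -1), 1 azido (N3, -1), 3 fluoro (F, -1). Ligand charge sum = -6.
With Re in oxidation state +5, the complex ion is [Re...]^1−.
Charge balance with sodium (+1) requires 1 complex ion per 1 sodium.

Na[ReF3(N3)(NO3)2]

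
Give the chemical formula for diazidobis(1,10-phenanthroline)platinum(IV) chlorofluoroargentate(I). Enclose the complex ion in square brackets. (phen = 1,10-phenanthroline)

[Pt(N3)2(phen)2][AgClF]2

Cation [Pt…]: ligand charges -2, Pt(IV) ⇒ ion charge 2+.
Anion [Ag…]: ligand charges -2, Ag(I) ⇒ ion charge 1−.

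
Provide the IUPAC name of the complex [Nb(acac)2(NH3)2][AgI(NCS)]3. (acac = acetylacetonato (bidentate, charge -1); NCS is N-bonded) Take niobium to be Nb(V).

Both ions are complex: the cation is named first with the plain metal name, the anion second with the -ate form; each ion's ligands are alphabetised independently.
Nb is given as +5; the cation's ligand charges sum to -2, so the complex cation is 3+.
With 3 anions per cation, each anion must be 3/3 = 1−.
Anion: ligand charges sum to -2; for the ion to be 1−, Ag = +1.

bis(acetylacetonato)diammineniobium(V) iodoisothiocyanatoargentate(I)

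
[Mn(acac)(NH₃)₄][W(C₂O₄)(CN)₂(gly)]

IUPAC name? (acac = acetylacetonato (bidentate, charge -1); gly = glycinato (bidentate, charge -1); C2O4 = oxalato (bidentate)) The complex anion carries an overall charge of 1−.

Both ions are complex: the cation is named first with the plain metal name, the anion second with the -ate form; each ion's ligands are alphabetised independently.
The complex anion is given as 1−; its ligand charges sum to -5, so W = +4.
A 1:1 salt means the cation carries the equal and opposite charge, 1+.
Cation: ligand charges sum to -1; for the ion to be 1+, Mn = +2.

(acetylacetonato)tetraamminemanganese(II) dicyano(glycinato)oxalatotungstate(IV)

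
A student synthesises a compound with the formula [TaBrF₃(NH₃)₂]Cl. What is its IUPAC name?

diamminebromotrifluorotantalum(V) chloride

The 1 chloride counter-ion carries a total charge of -1, so each complex ion is 1+.
Ligand charges: 2×ammine (neutral), 1×bromo (-1 each), 3×fluoro (-1 each); total -4. So Ta + (-4) = 1+, giving Ta = +5.
Ligands are named alphabetically: ammine before bromo before fluoro.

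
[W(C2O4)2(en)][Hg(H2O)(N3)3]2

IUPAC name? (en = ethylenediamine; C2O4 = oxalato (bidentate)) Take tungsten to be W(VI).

(ethylenediamine)dioxalatotungsten(VI) aquatriazidomercurate(II)

W is given as +6; the cation's ligand charges sum to -4, so the complex cation is 2+.
With 2 anions per cation, each anion must be 2/2 = 1−.
Anion: ligand charges sum to -3; for the ion to be 1−, Hg = +2.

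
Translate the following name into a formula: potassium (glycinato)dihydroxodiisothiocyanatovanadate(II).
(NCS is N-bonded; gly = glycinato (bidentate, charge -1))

K3[V(gly)(NCS)2(OH)2]

Ligands: 2 hydroxo (OH, -1), 2 isothiocyanato (NCS, -1), 1 glycinato (gly, -1). Ligand charge sum = -5.
Charge balance with potassium (+1) requires 1 complex ion per 3 potassium.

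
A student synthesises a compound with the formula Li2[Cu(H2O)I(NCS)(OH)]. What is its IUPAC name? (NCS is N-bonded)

The 2 lithium counter-ions carry a total charge of +2, so each complex ion is 2−.
Ligand charges: 1×isothiocyanato (-1 each), 1×hydroxo (-1 each), 1×aqua (neutral), 1×iodo (-1 each); total -3. So Cu + (-3) = 2−, giving Cu = +1.
The complex ion is anionic, so copper takes the -ate form cuprate(I).

lithium aquahydroxoiodoisothiocyanatocuprate(I)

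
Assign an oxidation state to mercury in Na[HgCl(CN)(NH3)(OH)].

1 sodium outside the brackets (+1 each) → the complex ion is 1−.
Ligand charges: 1×CN = -1; 1×Cl = -1; 1×OH = -1; 1×NH3 neutral; sum -3.
Hg + (-3) = 1− ⇒ Hg is +2.

+2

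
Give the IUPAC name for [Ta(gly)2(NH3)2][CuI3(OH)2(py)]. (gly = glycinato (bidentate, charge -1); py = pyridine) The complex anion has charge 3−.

The complex anion is given as 3−; its ligand charges sum to -5, so Cu = +2.
A 1:1 salt means the cation carries the equal and opposite charge, 3+.
Cation: ligand charges sum to -2; for the ion to be 3+, Ta = +5.

diamminebis(glycinato)tantalum(V) dihydroxotriiodo(pyridine)cuprate(II)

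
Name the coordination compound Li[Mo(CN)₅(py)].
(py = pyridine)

The 1 lithium counter-ion carries a total charge of +1, so each complex ion is 1−.
Ligand charges: 1×pyridine (neutral), 5×cyano (-1 each); total -5. So Mo + (-5) = 1−, giving Mo = +4.
The complex ion is anionic, so molybdenum takes the -ate form molybdate(IV).

lithium pentacyano(pyridine)molybdate(IV)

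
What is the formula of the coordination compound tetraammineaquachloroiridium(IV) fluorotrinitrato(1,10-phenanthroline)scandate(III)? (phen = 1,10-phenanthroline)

Cation [Ir…]: ligand charges -1, Ir(IV) ⇒ ion charge 3+.
Anion [Sc…]: ligand charges -4, Sc(III) ⇒ ion charge 1−.

[IrCl(H2O)(NH3)4][ScF(NO3)3(phen)]3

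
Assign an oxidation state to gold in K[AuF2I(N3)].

1 potassium outside the brackets (+1 each) → the complex ion is 1−.
Ligand charges: 1×N3 = -1; 2×F = -2; 1×I = -1; sum -4.
Au + (-4) = 1− ⇒ Au is +3.

+3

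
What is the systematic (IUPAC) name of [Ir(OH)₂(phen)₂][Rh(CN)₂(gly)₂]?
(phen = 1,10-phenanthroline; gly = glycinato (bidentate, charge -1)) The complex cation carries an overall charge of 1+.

dihydroxobis(1,10-phenanthroline)iridium(III) dicyanobis(glycinato)rhodate(III)

Both ions are complex: the cation is named first with the plain metal name, the anion second with the -ate form; each ion's ligands are alphabetised independently.
The complex cation is given as 1+; its ligand charges sum to -2, so Ir = +3.
A 1:1 salt means the anion carries the equal and opposite charge, 1−.
Anion: ligand charges sum to -4; for the ion to be 1−, Rh = +3.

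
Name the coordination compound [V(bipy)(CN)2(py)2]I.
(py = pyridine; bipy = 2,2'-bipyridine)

The 1 iodide counter-ion carries a total charge of -1, so each complex ion is 1+.
Ligand charges: 2×pyridine (neutral), 2×cyano (-1 each), 1×2,2'-bipyridine (neutral); total -2. So V + (-2) = 1+, giving V = +3.
Ligands are named alphabetically: bipyridine before cyano before pyridine.

(2,2'-bipyridine)dicyanobis(pyridine)vanadium(III) iodide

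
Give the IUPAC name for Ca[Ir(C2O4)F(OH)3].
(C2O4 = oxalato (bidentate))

The 1 calcium counter-ion carries a total charge of +2, so each complex ion is 2−.
Ligand charges: 3×hydroxo (-1 each), 1×oxalato (-2 each), 1×fluoro (-1 each); total -6. So Ir + (-6) = 2−, giving Ir = +4.
The complex ion is anionic, so iridium takes the -ate form iridate(IV).

calcium fluorotrihydroxooxalatoiridate(IV)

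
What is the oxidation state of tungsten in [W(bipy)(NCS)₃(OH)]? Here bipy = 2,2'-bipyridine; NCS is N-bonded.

+4

No counter-ion: the bracketed complex is neutral.
Ligand charges: 1×bipy neutral; 3×NCS = -3; 1×OH = -1; sum -4.
W + (-4) = 0 ⇒ W is +4.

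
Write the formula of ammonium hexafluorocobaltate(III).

(NH4)3[CoF6]

Ligands: 6 fluoro (F, -1). Ligand charge sum = -6.
With Co in oxidation state +3, the complex ion is [Co...]^3−.
Charge balance with ammonium (+1) requires 1 complex ion per 3 ammonium.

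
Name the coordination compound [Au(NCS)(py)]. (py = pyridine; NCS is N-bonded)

isothiocyanato(pyridine)gold(I)

There is no counter-ion, so the complex is neutral overall.
Ligand charges: 1×pyridine (neutral), 1×isothiocyanato (-1 each); total -1. So Au + (-1) = 0, giving Au = +1.
Ligands are named alphabetically: isothiocyanato before pyridine.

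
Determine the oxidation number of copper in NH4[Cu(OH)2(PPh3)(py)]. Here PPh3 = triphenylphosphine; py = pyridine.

+1

1 ammonium outside the brackets (+1 each) → the complex ion is 1−.
Ligand charges: 1×PPh3 neutral; 1×py neutral; 2×OH = -2; sum -2.
Cu + (-2) = 1− ⇒ Cu is +1.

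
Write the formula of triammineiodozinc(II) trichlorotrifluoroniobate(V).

Cation [Zn…]: ligand charges -1, Zn(II) ⇒ ion charge 1+.
Anion [Nb…]: ligand charges -6, Nb(V) ⇒ ion charge 1−.
One 1+ cation balances one 1− anion.

[ZnI(NH3)3][NbCl3F3]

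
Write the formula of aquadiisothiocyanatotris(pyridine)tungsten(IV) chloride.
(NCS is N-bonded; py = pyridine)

Ligands: 2 isothiocyanato (NCS, -1), 1 aqua (H2O, neutral), 3 pyridine (py, neutral). Ligand charge sum = -2.
With W in oxidation state +4, the complex ion is [W...]^2+.
Charge balance with chloride (-1) requires 1 complex ion per 2 chloride.

[W(H2O)(NCS)2(py)3]Cl2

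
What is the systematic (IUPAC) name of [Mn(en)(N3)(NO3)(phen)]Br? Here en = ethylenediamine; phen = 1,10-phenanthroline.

azido(ethylenediamine)nitrato(1,10-phenanthroline)manganese(III) bromide

The 1 bromide counter-ion carries a total charge of -1, so each complex ion is 1+.
Ligand charges: 1×ethylenediamine (neutral), 1×azido (-1 each), 1×nitrato (-1 each), 1×1,10-phenanthroline (neutral); total -2. So Mn + (-2) = 1+, giving Mn = +3.
Ligands are named alphabetically: azido before ethylenediamine before nitrato before phenanthroline.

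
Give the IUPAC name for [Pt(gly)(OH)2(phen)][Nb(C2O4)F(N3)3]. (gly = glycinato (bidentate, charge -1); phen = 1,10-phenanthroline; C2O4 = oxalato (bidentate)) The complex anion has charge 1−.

Both ions are complex: the cation is named first with the plain metal name, the anion second with the -ate form; each ion's ligands are alphabetised independently.
The complex anion is given as 1−; its ligand charges sum to -6, so Nb = +5.
A 1:1 salt means the cation carries the equal and opposite charge, 1+.
Cation: ligand charges sum to -3; for the ion to be 1+, Pt = +4.

(glycinato)dihydroxo(1,10-phenanthroline)platinum(IV) triazidofluorooxalatoniobate(V)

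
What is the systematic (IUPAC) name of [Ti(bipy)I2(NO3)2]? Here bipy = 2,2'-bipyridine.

(2,2'-bipyridine)diiododinitratotitanium(IV)

There is no counter-ion, so the complex is neutral overall.
Ligand charges: 2×iodo (-1 each), 1×2,2'-bipyridine (neutral), 2×nitrato (-1 each); total -4. So Ti + (-4) = 0, giving Ti = +4.
Ligands are named alphabetically: bipyridine before iodo before nitrato.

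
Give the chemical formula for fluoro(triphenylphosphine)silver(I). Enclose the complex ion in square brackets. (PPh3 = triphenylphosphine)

Ligands: 1 fluoro (F, -1), 1 triphenylphosphine (PPh3, neutral). Ligand charge sum = -1.
With Ag in oxidation state +1, the complex ion is [Ag...].

[AgF(PPh3)]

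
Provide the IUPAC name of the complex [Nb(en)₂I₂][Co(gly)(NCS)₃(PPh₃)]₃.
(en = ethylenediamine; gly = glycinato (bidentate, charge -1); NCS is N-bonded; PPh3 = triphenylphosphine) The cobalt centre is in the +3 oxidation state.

Co is given as +3; the anion's ligand charges sum to -4, so the complex anion is 1−.
With 3 anions per cation, the cation must be 3×1 = 3+.
Cation: ligand charges sum to -2; for the ion to be 3+, Nb = +5.

bis(ethylenediamine)diiodoniobium(V) (glycinato)triisothiocyanato(triphenylphosphine)cobaltate(III)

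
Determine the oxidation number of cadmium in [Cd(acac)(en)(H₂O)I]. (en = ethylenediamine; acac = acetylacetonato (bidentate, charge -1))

No counter-ion: the bracketed complex is neutral.
Ligand charges: 1×I = -1; 1×en neutral; 1×H2O neutral; 1×acac = -1; sum -2.
Cd + (-2) = 0 ⇒ Cd is +2.

+2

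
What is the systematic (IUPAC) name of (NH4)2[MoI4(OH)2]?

ammonium dihydroxotetraiodomolybdate(IV)

The 2 ammonium counter-ions carry a total charge of +2, so each complex ion is 2−.
Ligand charges: 4×iodo (-1 each), 2×hydroxo (-1 each); total -6. So Mo + (-6) = 2−, giving Mo = +4.
The complex ion is anionic, so molybdenum takes the -ate form molybdate(IV).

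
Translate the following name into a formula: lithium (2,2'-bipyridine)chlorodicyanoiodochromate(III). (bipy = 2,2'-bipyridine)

Li[Cr(bipy)Cl(CN)2I]

Ligands: 2 cyano (CN, -1), 1 iodo (I, -1), 1 2,2'-bipyridine (bipy, neutral), 1 chloro (Cl, -1). Ligand charge sum = -4.
With Cr in oxidation state +3, the complex ion is [Cr...]^1−.
Charge balance with lithium (+1) requires 1 complex ion per 1 lithium.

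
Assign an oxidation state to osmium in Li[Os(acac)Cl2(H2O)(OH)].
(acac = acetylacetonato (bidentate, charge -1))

1 lithium outside the brackets (+1 each) → the complex ion is 1−.
Ligand charges: 1×acac = -1; 1×OH = -1; 1×H2O neutral; 2×Cl = -2; sum -4.
Os + (-4) = 1− ⇒ Os is +3.

+3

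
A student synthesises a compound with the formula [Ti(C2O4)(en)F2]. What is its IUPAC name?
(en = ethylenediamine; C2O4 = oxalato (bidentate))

There is no counter-ion, so the complex is neutral overall.
Ligand charges: 2×fluoro (-1 each), 1×ethylenediamine (neutral), 1×oxalato (-2 each); total -4. So Ti + (-4) = 0, giving Ti = +4.
Ligands are named alphabetically: ethylenediamine before fluoro before oxalato.

(ethylenediamine)difluorooxalatotitanium(IV)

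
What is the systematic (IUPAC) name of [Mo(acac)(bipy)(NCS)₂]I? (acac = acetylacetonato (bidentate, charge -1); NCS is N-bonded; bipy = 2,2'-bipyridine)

(acetylacetonato)(2,2'-bipyridine)diisothiocyanatomolybdenum(IV) iodide

The 1 iodide counter-ion carries a total charge of -1, so each complex ion is 1+.
Ligand charges: 1×acetylacetonato (-1 each), 2×isothiocyanato (-1 each), 1×2,2'-bipyridine (neutral); total -3. So Mo + (-3) = 1+, giving Mo = +4.
Ligands are named alphabetically: acetylacetonato before bipyridine before isothiocyanato.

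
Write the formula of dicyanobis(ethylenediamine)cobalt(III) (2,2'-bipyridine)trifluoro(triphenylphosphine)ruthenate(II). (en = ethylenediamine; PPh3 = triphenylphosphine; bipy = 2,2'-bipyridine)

Cation [Co…]: ligand charges -2, Co(III) ⇒ ion charge 1+.
Anion [Ru…]: ligand charges -3, Ru(II) ⇒ ion charge 1−.
One 1+ cation balances one 1− anion.

[Co(CN)2(en)2][Ru(bipy)F3(PPh3)]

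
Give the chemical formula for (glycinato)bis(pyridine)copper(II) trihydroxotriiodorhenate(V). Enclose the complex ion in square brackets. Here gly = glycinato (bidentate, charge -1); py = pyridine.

[Cu(gly)(py)2][ReI3(OH)3]

Cation [Cu…]: ligand charges -1, Cu(II) ⇒ ion charge 1+.
Anion [Re…]: ligand charges -6, Re(V) ⇒ ion charge 1−.
One 1+ cation balances one 1− anion.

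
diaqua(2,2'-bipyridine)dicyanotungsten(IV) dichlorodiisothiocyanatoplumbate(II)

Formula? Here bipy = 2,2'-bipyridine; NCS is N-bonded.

Cation [W…]: ligand charges -2, W(IV) ⇒ ion charge 2+.
Anion [Pb…]: ligand charges -4, Pb(II) ⇒ ion charge 2−.

[W(bipy)(CN)2(H2O)2][PbCl2(NCS)2]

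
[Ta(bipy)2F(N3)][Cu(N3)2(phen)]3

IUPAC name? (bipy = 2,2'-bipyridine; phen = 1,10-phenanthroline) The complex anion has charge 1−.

azidobis(2,2'-bipyridine)fluorotantalum(V) diazido(1,10-phenanthroline)cuprate(I)

Both ions are complex: the cation is named first with the plain metal name, the anion second with the -ate form; each ion's ligands are alphabetised independently.
The complex anion is given as 1−; its ligand charges sum to -2, so Cu = +1.
With 3 anions per cation, the cation must be 3×1 = 3+.
Cation: ligand charges sum to -2; for the ion to be 3+, Ta = +5.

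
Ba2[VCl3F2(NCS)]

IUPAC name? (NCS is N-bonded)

The 2 barium counter-ions carry a total charge of +4, so each complex ion is 4−.
Ligand charges: 3×chloro (-1 each), 1×isothiocyanato (-1 each), 2×fluoro (-1 each); total -6. So V + (-6) = 4−, giving V = +2.
The complex ion is anionic, so vanadium takes the -ate form vanadate(II).

barium trichlorodifluoroisothiocyanatovanadate(II)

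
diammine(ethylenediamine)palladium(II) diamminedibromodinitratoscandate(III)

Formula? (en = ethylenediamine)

[Pd(en)(NH3)2][ScBr2(NH3)2(NO3)2]2

Cation [Pd…]: ligand charges 0, Pd(II) ⇒ ion charge 2+.
Anion [Sc…]: ligand charges -4, Sc(III) ⇒ ion charge 1−.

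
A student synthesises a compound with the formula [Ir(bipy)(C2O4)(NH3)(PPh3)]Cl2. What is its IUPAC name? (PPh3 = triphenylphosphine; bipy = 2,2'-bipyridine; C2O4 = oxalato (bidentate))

The 2 chloride counter-ions carry a total charge of -2, so each complex ion is 2+.
Ligand charges: 1×triphenylphosphine (neutral), 1×ammine (neutral), 1×2,2'-bipyridine (neutral), 1×oxalato (-2 each); total -2. So Ir + (-2) = 2+, giving Ir = +4.
Ligands are named alphabetically: ammine before bipyridine before oxalato before triphenylphosphine.

ammine(2,2'-bipyridine)oxalato(triphenylphosphine)iridium(IV) chloride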